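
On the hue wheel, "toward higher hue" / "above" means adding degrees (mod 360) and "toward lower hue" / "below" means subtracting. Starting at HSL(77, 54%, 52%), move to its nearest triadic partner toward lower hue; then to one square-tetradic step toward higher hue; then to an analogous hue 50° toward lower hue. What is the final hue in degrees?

357°

triadic ↓ −120°: 77 − 120 = -43 → -43 + 360 = 317°
square ↑ +90°: 317 + 90 = 407 → 407 − 360 = 47°
analog 50° ↓ −50°: 47 − 50 = -3 → -3 + 360 = 357°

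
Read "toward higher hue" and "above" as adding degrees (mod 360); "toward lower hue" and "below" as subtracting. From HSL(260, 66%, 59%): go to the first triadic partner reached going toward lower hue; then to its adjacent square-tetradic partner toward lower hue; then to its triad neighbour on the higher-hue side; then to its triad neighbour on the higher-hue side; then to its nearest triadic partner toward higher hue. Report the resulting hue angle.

50°

triadic ↓ −120°: 260 − 120 = 140°
square ↓ −90°: 140 − 90 = 50°
triadic ↑ +120°: 50 + 120 = 170°
triadic ↑ +120°: 170 + 120 = 290°
triadic ↑ +120°: 290 + 120 = 410 → 410 − 360 = 50°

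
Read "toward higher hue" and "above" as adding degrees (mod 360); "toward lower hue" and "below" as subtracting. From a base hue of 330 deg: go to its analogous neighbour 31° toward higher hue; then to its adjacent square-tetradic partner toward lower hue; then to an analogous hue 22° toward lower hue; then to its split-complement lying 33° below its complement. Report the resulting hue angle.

+31° (analog 31° ↑): 330 + 31 = 361 → 361 − 360 = 1°
−90° (square ↓): 1 − 90 = -89 → -89 + 360 = 271°
−22° (analog 22° ↓): 271 − 22 = 249°
+147° (split-comp 33° ↓): 249 + 147 = 396 → 396 − 360 = 36°

36°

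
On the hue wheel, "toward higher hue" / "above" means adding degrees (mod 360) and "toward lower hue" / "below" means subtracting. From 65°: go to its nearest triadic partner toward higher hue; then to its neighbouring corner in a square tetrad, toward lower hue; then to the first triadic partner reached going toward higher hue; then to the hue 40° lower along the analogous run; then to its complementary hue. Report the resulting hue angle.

355°

+120° (triadic ↑): 65 + 120 = 185°
−90° (square ↓): 185 − 90 = 95°
+120° (triadic ↑): 95 + 120 = 215°
−40° (analog 40° ↓): 215 − 40 = 175°
+180° (complement): 175 + 180 = 355°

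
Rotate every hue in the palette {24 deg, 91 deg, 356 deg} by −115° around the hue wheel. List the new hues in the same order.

24 − 115 = -91 → -91 + 360 = 269°
91 − 115 = -24 → -24 + 360 = 336°
356 − 115 = 241°

269°, 336°, 241°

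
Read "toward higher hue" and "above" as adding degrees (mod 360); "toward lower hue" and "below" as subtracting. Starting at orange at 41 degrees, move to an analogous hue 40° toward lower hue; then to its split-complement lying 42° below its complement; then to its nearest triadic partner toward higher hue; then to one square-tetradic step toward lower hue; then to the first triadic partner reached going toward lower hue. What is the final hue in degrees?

49°

−40° (analog 40° ↓): 41 − 40 = 1°
+138° (split-comp 42° ↓): 1 + 138 = 139°
+120° (triadic ↑): 139 + 120 = 259°
−90° (square ↓): 259 − 90 = 169°
−120° (triadic ↓): 169 − 120 = 49°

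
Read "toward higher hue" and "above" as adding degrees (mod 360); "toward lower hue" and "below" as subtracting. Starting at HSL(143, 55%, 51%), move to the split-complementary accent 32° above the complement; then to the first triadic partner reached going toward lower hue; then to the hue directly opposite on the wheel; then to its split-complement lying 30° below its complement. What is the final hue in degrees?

143 + 212 = 355°   (split-comp 32° ↑)
355 − 120 = 235°   (triadic ↓)
235 + 180 = 415 → 415 − 360 = 55°   (complement)
55 + 150 = 205°   (split-comp 30° ↓)

205°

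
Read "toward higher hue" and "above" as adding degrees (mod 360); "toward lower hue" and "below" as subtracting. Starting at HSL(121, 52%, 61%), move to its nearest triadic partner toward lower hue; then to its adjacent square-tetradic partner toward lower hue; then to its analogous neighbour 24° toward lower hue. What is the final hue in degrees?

247°

121 − 120 = 1°   (triadic ↓)
1 − 90 = -89 → -89 + 360 = 271°   (square ↓)
271 − 24 = 247°   (analog 24° ↓)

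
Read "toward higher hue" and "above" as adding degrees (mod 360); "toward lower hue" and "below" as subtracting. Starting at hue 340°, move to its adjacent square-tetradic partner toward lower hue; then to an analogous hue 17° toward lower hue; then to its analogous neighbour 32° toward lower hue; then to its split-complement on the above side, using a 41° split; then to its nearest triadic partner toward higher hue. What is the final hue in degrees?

182°

square ↓ −90°: 340 − 90 = 250°
analog 17° ↓ −17°: 250 − 17 = 233°
analog 32° ↓ −32°: 233 − 32 = 201°
split-comp 41° ↑ +221°: 201 + 221 = 422 → 422 − 360 = 62°
triadic ↑ +120°: 62 + 120 = 182°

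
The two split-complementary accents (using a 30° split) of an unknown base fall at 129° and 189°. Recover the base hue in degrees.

The accents sit 30° either side of the complement, so the complement is their short-arc midpoint on the wheel.
Short-arc midpoint of 129° and 189°: 159°.
Base is 180° from the complement: 159 − 180 = -21 → -21 + 360 = 339°

339°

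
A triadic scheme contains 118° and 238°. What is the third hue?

358°

A triad spaces three hues 120° apart.
The full set is {118°, 238°, 358°}.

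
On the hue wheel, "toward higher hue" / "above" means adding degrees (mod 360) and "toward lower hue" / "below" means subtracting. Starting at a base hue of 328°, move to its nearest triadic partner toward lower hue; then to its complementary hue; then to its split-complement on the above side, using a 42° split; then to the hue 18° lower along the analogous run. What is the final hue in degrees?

232°

triadic ↓ −120°: 328 − 120 = 208°
complement +180°: 208 + 180 = 388 → 388 − 360 = 28°
split-comp 42° ↑ +222°: 28 + 222 = 250°
analog 18° ↓ −18°: 250 − 18 = 232°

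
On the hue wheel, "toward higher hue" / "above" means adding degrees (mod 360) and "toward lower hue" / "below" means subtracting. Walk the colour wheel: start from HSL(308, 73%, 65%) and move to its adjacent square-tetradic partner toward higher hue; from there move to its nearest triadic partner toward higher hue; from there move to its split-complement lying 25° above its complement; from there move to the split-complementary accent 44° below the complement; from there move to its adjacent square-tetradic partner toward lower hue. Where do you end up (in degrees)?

+90° (square ↑): 308 + 90 = 398 → 398 − 360 = 38°
+120° (triadic ↑): 38 + 120 = 158°
+205° (split-comp 25° ↑): 158 + 205 = 363 → 363 − 360 = 3°
+136° (split-comp 44° ↓): 3 + 136 = 139°
−90° (square ↓): 139 − 90 = 49°

49°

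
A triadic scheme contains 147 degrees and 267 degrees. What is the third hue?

27°

A triad spaces three hues 120° apart.
The full set is {27°, 147°, 267°}.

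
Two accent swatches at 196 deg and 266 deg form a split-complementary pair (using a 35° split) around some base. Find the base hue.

51°

The accents sit 35° either side of the complement, so the complement is their short-arc midpoint on the wheel.
Short-arc midpoint of 196° and 266°: 231°.
Base is 180° from the complement: 231 − 180 = 51°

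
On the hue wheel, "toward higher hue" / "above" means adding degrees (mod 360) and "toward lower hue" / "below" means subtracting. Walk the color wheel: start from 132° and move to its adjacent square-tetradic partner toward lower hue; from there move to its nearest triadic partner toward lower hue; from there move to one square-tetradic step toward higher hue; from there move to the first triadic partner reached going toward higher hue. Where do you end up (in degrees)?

square ↓ −90°: 132 − 90 = 42°
triadic ↓ −120°: 42 − 120 = -78 → -78 + 360 = 282°
square ↑ +90°: 282 + 90 = 372 → 372 − 360 = 12°
triadic ↑ +120°: 12 + 120 = 132°

132°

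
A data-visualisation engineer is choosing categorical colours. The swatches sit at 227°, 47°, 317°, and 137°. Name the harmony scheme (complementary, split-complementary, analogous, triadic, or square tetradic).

square tetradic

Sort the hues: 47°, 137°, 227°, 317°.
Successive gaps around the wheel: 90°, 90°, 90°, 90°.
Four hues every 90° form a square tetradic scheme.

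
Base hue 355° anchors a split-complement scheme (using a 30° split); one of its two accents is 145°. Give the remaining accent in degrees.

205°

Split-complementary hues sit 30° either side of the complement.
Complement of the base 355°: 355 + 180 = 535 → 535 − 360 = 175°
The given accent 145° is 30° one side of 175°; the other accent sits 30° the other side: 175 + 30 = 205°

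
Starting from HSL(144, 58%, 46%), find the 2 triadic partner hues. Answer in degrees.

264° and 24°

A triad places three hues 120° apart.
144 + 120 = 264°
144 + 240 = 384 → 384 − 360 = 24°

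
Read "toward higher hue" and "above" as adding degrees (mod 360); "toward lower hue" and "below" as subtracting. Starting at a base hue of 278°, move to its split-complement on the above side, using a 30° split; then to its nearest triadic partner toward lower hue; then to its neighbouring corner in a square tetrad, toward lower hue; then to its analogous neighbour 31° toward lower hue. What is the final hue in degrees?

247°

split-comp 30° ↑ +210°: 278 + 210 = 488 → 488 − 360 = 128°
triadic ↓ −120°: 128 − 120 = 8°
square ↓ −90°: 8 − 90 = -82 → -82 + 360 = 278°
analog 31° ↓ −31°: 278 − 31 = 247°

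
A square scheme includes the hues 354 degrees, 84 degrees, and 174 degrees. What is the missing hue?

A square tetradic scheme places four hues every 90°.
The full set through 84° is {84°, 174°, 264°, 354°}.
Given {84°, 174°, 354°}, the missing hue is 264°.

264°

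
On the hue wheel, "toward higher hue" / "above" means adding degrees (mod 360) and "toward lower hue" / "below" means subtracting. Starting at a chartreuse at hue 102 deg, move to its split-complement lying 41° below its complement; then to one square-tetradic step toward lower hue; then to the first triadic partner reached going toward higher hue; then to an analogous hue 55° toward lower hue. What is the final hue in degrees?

216°

split-comp 41° ↓ +139°: 102 + 139 = 241°
square ↓ −90°: 241 − 90 = 151°
triadic ↑ +120°: 151 + 120 = 271°
analog 55° ↓ −55°: 271 − 55 = 216°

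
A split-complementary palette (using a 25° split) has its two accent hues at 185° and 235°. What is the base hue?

30°

The accents sit 25° either side of the complement, so the complement is their short-arc midpoint on the wheel.
Short-arc midpoint of 185° and 235°: 210°.
Base is 180° from the complement: 210 − 180 = 30°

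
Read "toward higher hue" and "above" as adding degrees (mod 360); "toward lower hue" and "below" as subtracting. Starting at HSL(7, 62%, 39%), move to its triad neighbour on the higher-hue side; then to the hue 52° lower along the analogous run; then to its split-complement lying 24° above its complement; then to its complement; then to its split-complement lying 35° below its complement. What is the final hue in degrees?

244°

7 + 120 = 127°   (triadic ↑)
127 − 52 = 75°   (analog 52° ↓)
75 + 204 = 279°   (split-comp 24° ↑)
279 + 180 = 459 → 459 − 360 = 99°   (complement)
99 + 145 = 244°   (split-comp 35° ↓)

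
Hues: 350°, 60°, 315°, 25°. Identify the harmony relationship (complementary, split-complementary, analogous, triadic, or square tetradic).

Sort the hues: 25°, 60°, 315°, 350°.
Successive gaps around the wheel: 35°, 255°, 35°, 35°.
A run of hues at equal small steps (35°) with one large closing gap is an analogous group.

analogous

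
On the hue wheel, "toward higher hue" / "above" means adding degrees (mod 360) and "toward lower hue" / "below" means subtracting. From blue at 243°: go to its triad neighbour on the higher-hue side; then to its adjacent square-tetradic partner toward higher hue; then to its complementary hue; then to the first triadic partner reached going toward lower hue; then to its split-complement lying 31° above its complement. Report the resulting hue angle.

243 + 120 = 363 → 363 − 360 = 3°   (triadic ↑)
3 + 90 = 93°   (square ↑)
93 + 180 = 273°   (complement)
273 − 120 = 153°   (triadic ↓)
153 + 211 = 364 → 364 − 360 = 4°   (split-comp 31° ↑)

4°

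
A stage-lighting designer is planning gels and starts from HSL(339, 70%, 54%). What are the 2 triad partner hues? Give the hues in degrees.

99° and 219°

A triad places three hues 120° apart.
339 + 120 = 459 → 459 − 360 = 99°
339 + 240 = 579 → 579 − 360 = 219°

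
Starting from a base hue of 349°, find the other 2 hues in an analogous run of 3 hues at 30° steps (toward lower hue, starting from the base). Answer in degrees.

319° and 289°

349 − 30 = 319°
349 − 60 = 289°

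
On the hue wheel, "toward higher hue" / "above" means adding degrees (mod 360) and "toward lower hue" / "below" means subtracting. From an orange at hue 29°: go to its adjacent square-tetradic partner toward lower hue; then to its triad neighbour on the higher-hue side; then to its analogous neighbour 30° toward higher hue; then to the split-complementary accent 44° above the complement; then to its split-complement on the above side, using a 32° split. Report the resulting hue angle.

165°

29 − 90 = -61 → -61 + 360 = 299°   (square ↓)
299 + 120 = 419 → 419 − 360 = 59°   (triadic ↑)
59 + 30 = 89°   (analog 30° ↑)
89 + 224 = 313°   (split-comp 44° ↑)
313 + 212 = 525 → 525 − 360 = 165°   (split-comp 32° ↑)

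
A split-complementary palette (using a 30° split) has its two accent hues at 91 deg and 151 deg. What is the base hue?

The accents sit 30° either side of the complement, so the complement is their short-arc midpoint on the wheel.
Short-arc midpoint of 91° and 151°: 121°.
Base is 180° from the complement: 121 − 180 = -59 → -59 + 360 = 301°

301°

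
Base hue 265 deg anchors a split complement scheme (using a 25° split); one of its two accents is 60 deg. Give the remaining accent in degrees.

Split-complementary hues sit 25° either side of the complement.
Complement of the base 265°: 265 + 180 = 445 → 445 − 360 = 85°
The given accent 60° is 25° one side of 85°; the other accent sits 25° the other side: 85 + 25 = 110°

110°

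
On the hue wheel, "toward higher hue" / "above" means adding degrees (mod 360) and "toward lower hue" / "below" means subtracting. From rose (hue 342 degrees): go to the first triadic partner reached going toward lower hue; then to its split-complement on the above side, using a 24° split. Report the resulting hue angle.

−120° (triadic ↓): 342 − 120 = 222°
+204° (split-comp 24° ↑): 222 + 204 = 426 → 426 − 360 = 66°

66°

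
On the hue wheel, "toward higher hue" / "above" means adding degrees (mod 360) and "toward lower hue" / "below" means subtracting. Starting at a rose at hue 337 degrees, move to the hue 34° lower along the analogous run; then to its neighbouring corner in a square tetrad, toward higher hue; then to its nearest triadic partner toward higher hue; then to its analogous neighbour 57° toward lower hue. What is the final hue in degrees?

96°

−34° (analog 34° ↓): 337 − 34 = 303°
+90° (square ↑): 303 + 90 = 393 → 393 − 360 = 33°
+120° (triadic ↑): 33 + 120 = 153°
−57° (analog 57° ↓): 153 − 57 = 96°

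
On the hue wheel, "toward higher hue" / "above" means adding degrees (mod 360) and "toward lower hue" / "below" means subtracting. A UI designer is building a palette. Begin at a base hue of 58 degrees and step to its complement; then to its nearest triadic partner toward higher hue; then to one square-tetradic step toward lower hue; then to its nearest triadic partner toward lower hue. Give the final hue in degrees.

complement +180°: 58 + 180 = 238°
triadic ↑ +120°: 238 + 120 = 358°
square ↓ −90°: 358 − 90 = 268°
triadic ↓ −120°: 268 − 120 = 148°

148°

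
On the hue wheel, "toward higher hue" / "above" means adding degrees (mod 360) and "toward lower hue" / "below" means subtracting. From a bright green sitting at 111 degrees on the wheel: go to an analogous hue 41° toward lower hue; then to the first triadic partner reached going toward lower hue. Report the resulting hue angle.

−41° (analog 41° ↓): 111 − 41 = 70°
−120° (triadic ↓): 70 − 120 = -50 → -50 + 360 = 310°

310°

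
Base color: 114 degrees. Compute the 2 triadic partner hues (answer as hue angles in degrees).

A triad places three hues 120° apart.
114 + 120 = 234°
114 + 240 = 354°

234° and 354°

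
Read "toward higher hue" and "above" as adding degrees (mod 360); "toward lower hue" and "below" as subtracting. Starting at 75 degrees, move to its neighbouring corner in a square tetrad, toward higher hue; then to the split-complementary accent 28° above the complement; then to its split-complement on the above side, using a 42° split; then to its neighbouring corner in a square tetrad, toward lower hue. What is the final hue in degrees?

+90° (square ↑): 75 + 90 = 165°
+208° (split-comp 28° ↑): 165 + 208 = 373 → 373 − 360 = 13°
+222° (split-comp 42° ↑): 13 + 222 = 235°
−90° (square ↓): 235 − 90 = 145°

145°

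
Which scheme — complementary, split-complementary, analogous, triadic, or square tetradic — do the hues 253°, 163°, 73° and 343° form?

Sort the hues: 73°, 163°, 253°, 343°.
Successive gaps around the wheel: 90°, 90°, 90°, 90°.
Four hues every 90° form a square tetradic scheme.

square tetradic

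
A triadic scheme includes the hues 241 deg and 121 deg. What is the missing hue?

A triad places three hues 120° apart.
The full set through 121° is {1°, 121°, 241°}.
Given {121°, 241°}, the missing hue is 1°.

1°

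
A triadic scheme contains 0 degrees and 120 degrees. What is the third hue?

A triad spaces three hues 120° apart.
The full set is {0°, 120°, 240°}.

240°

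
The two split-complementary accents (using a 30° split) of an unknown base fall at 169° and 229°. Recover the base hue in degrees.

19°

The accents sit 30° either side of the complement, so the complement is their short-arc midpoint on the wheel.
Short-arc midpoint of 169° and 229°: 199°.
Base is 180° from the complement: 199 − 180 = 19°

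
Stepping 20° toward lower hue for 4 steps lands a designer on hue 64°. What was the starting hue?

4 steps of 20° (toward lower hue) give a net shift of −80°.
Start = end − shift: 64 + 80 = 144°

144°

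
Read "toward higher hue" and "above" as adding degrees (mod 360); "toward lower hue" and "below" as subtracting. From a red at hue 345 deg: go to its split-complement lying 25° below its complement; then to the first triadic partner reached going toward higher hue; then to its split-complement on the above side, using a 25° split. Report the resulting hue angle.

+155° (split-comp 25° ↓): 345 + 155 = 500 → 500 − 360 = 140°
+120° (triadic ↑): 140 + 120 = 260°
+205° (split-comp 25° ↑): 260 + 205 = 465 → 465 − 360 = 105°

105°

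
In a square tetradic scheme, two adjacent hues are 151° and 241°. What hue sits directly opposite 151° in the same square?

331°

A square tetradic scheme places four hues 90° apart; opposite corners are 180° apart.
151 + 180 = 331°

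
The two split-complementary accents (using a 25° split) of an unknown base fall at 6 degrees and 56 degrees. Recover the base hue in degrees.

211°

The accents sit 25° either side of the complement, so the complement is their short-arc midpoint on the wheel.
Short-arc midpoint of 6° and 56°: 31°.
Base is 180° from the complement: 31 − 180 = -149 → -149 + 360 = 211°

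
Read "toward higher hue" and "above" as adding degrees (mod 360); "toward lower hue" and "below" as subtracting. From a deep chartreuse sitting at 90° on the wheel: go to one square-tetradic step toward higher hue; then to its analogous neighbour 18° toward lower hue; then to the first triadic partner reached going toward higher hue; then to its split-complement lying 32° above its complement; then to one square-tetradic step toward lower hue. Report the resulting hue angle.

44°

90 + 90 = 180°   (square ↑)
180 − 18 = 162°   (analog 18° ↓)
162 + 120 = 282°   (triadic ↑)
282 + 212 = 494 → 494 − 360 = 134°   (split-comp 32° ↑)
134 − 90 = 44°   (square ↓)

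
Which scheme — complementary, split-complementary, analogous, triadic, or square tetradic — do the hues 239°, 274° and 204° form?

analogous

Sort the hues: 204°, 239°, 274°.
Successive gaps around the wheel: 35°, 35°, 290°.
A run of hues at equal small steps (35°) with one large closing gap is an analogous group.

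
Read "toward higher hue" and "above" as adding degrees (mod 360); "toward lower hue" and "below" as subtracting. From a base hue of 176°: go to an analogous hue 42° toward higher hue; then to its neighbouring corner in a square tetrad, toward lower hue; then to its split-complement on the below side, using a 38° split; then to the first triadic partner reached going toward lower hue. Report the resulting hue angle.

150°

+42° (analog 42° ↑): 176 + 42 = 218°
−90° (square ↓): 218 − 90 = 128°
+142° (split-comp 38° ↓): 128 + 142 = 270°
−120° (triadic ↓): 270 − 120 = 150°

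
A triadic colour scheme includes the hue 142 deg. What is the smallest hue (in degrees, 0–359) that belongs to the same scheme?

A triad places three hues 120° apart.
The full set through 142° is {22°, 142°, 262°}.

22°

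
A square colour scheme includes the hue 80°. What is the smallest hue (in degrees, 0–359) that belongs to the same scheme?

80°

A square tetradic scheme places four hues every 90°.
The full set through 80° is {80°, 170°, 260°, 350°}.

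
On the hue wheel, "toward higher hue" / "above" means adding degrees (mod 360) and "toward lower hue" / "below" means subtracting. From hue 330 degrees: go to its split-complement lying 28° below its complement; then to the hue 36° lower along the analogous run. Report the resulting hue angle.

330 + 152 = 482 → 482 − 360 = 122°   (split-comp 28° ↓)
122 − 36 = 86°   (analog 36° ↓)

86°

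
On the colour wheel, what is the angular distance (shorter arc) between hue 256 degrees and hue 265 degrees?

|256 − 265| = 9.
9 ≤ 180, so the shorter arc is 9°.

9°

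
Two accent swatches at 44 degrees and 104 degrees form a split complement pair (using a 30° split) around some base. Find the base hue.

The accents sit 30° either side of the complement, so the complement is their short-arc midpoint on the wheel.
Short-arc midpoint of 44° and 104°: 74°.
Base is 180° from the complement: 74 − 180 = -106 → -106 + 360 = 254°

254°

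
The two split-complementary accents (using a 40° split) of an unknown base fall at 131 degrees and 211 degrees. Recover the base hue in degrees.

The accents sit 40° either side of the complement, so the complement is their short-arc midpoint on the wheel.
Short-arc midpoint of 131° and 211°: 171°.
Base is 180° from the complement: 171 − 180 = -9 → -9 + 360 = 351°

351°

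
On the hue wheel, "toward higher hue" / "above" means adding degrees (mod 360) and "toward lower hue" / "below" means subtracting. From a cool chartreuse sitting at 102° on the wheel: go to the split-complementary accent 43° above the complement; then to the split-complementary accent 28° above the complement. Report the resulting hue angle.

split-comp 43° ↑ +223°: 102 + 223 = 325°
split-comp 28° ↑ +208°: 325 + 208 = 533 → 533 − 360 = 173°

173°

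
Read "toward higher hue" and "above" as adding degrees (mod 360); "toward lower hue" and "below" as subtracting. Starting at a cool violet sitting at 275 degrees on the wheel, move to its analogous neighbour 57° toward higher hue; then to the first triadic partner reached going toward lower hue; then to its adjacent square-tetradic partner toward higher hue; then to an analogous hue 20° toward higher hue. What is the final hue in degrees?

+57° (analog 57° ↑): 275 + 57 = 332°
−120° (triadic ↓): 332 − 120 = 212°
+90° (square ↑): 212 + 90 = 302°
+20° (analog 20° ↑): 302 + 20 = 322°

322°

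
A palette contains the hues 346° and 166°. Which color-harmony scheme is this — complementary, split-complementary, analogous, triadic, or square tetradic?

Sort the hues: 166°, 346°.
Successive gaps around the wheel: 180°, 180°.
Two hues 180° apart are complementary.

complementary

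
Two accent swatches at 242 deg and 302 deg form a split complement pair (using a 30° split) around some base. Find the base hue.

The accents sit 30° either side of the complement, so the complement is their short-arc midpoint on the wheel.
Short-arc midpoint of 242° and 302°: 272°.
Base is 180° from the complement: 272 − 180 = 92°

92°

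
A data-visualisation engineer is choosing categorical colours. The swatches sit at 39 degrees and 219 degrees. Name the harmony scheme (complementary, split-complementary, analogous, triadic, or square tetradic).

Sort the hues: 39°, 219°.
Successive gaps around the wheel: 180°, 180°.
Two hues 180° apart are complementary.

complementary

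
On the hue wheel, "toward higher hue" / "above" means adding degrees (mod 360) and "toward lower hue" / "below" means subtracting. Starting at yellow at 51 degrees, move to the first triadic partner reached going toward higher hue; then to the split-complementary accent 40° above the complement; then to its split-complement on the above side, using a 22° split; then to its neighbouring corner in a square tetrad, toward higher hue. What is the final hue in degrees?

+120° (triadic ↑): 51 + 120 = 171°
+220° (split-comp 40° ↑): 171 + 220 = 391 → 391 − 360 = 31°
+202° (split-comp 22° ↑): 31 + 202 = 233°
+90° (square ↑): 233 + 90 = 323°

323°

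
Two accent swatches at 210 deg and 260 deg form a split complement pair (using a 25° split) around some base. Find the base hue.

The accents sit 25° either side of the complement, so the complement is their short-arc midpoint on the wheel.
Short-arc midpoint of 210° and 260°: 235°.
Base is 180° from the complement: 235 − 180 = 55°

55°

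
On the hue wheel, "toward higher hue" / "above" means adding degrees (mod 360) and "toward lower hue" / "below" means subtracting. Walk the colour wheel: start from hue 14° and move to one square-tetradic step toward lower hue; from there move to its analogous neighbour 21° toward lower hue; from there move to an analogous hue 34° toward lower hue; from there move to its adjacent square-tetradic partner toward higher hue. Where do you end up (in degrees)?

319°

−90° (square ↓): 14 − 90 = -76 → -76 + 360 = 284°
−21° (analog 21° ↓): 284 − 21 = 263°
−34° (analog 34° ↓): 263 − 34 = 229°
+90° (square ↑): 229 + 90 = 319°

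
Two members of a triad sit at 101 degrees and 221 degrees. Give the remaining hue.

341°

A triad spaces three hues 120° apart.
The full set is {101°, 221°, 341°}.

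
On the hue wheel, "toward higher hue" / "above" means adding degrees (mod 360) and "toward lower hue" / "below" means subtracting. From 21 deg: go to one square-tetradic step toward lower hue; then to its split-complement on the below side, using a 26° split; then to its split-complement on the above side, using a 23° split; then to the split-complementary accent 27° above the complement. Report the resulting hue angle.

square ↓ −90°: 21 − 90 = -69 → -69 + 360 = 291°
split-comp 26° ↓ +154°: 291 + 154 = 445 → 445 − 360 = 85°
split-comp 23° ↑ +203°: 85 + 203 = 288°
split-comp 27° ↑ +207°: 288 + 207 = 495 → 495 − 360 = 135°

135°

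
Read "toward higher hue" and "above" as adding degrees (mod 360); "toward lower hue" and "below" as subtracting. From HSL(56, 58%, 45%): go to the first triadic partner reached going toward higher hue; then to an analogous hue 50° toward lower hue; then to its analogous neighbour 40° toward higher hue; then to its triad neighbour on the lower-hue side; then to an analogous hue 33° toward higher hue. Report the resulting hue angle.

79°

56 + 120 = 176°   (triadic ↑)
176 − 50 = 126°   (analog 50° ↓)
126 + 40 = 166°   (analog 40° ↑)
166 − 120 = 46°   (triadic ↓)
46 + 33 = 79°   (analog 33° ↑)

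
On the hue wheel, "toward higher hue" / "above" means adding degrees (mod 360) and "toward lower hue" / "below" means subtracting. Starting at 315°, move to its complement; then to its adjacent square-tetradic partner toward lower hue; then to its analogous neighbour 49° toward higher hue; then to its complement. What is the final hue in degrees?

+180° (complement): 315 + 180 = 495 → 495 − 360 = 135°
−90° (square ↓): 135 − 90 = 45°
+49° (analog 49° ↑): 45 + 49 = 94°
+180° (complement): 94 + 180 = 274°

274°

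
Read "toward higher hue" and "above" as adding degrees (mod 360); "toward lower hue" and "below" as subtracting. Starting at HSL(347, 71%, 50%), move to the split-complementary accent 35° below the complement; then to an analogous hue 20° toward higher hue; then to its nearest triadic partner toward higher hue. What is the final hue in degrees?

split-comp 35° ↓ +145°: 347 + 145 = 492 → 492 − 360 = 132°
analog 20° ↑ +20°: 132 + 20 = 152°
triadic ↑ +120°: 152 + 120 = 272°

272°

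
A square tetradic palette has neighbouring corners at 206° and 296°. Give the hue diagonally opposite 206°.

26°

A square tetradic scheme places four hues 90° apart; opposite corners are 180° apart.
206 + 180 = 386 → 386 − 360 = 26°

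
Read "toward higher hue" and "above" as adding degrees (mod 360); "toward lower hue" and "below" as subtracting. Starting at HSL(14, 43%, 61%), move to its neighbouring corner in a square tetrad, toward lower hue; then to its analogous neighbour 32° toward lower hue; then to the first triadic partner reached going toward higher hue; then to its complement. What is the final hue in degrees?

192°

14 − 90 = -76 → -76 + 360 = 284°   (square ↓)
284 − 32 = 252°   (analog 32° ↓)
252 + 120 = 372 → 372 − 360 = 12°   (triadic ↑)
12 + 180 = 192°   (complement)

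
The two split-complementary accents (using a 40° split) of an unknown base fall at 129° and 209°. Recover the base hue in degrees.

349°

The accents sit 40° either side of the complement, so the complement is their short-arc midpoint on the wheel.
Short-arc midpoint of 129° and 209°: 169°.
Base is 180° from the complement: 169 − 180 = -11 → -11 + 360 = 349°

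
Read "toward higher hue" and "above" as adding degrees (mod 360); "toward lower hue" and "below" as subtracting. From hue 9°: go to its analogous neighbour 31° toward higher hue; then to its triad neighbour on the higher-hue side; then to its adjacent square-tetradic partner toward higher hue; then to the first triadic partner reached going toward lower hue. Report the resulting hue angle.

130°

analog 31° ↑ +31°: 9 + 31 = 40°
triadic ↑ +120°: 40 + 120 = 160°
square ↑ +90°: 160 + 90 = 250°
triadic ↓ −120°: 250 − 120 = 130°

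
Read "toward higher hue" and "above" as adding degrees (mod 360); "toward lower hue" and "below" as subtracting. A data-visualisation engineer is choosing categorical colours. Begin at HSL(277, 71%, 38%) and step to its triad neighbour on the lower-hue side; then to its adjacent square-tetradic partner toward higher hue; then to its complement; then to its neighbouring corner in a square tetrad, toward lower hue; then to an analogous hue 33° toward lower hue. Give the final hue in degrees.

triadic ↓ −120°: 277 − 120 = 157°
square ↑ +90°: 157 + 90 = 247°
complement +180°: 247 + 180 = 427 → 427 − 360 = 67°
square ↓ −90°: 67 − 90 = -23 → -23 + 360 = 337°
analog 33° ↓ −33°: 337 − 33 = 304°

304°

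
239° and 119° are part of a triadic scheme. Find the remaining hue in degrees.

359°

A triad places three hues 120° apart.
The full set through 119° is {119°, 239°, 359°}.
Given {119°, 239°}, the missing hue is 359°.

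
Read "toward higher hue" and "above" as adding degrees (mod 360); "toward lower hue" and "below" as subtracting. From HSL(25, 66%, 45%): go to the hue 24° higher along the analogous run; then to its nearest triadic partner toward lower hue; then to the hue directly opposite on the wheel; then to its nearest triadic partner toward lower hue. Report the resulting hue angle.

349°

analog 24° ↑ +24°: 25 + 24 = 49°
triadic ↓ −120°: 49 − 120 = -71 → -71 + 360 = 289°
complement +180°: 289 + 180 = 469 → 469 − 360 = 109°
triadic ↓ −120°: 109 − 120 = -11 → -11 + 360 = 349°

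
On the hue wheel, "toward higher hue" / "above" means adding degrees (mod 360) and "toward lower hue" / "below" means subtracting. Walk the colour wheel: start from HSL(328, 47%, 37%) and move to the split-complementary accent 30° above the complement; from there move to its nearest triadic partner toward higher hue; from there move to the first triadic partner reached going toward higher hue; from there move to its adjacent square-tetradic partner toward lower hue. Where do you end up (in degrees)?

328°

328 + 210 = 538 → 538 − 360 = 178°   (split-comp 30° ↑)
178 + 120 = 298°   (triadic ↑)
298 + 120 = 418 → 418 − 360 = 58°   (triadic ↑)
58 − 90 = -32 → -32 + 360 = 328°   (square ↓)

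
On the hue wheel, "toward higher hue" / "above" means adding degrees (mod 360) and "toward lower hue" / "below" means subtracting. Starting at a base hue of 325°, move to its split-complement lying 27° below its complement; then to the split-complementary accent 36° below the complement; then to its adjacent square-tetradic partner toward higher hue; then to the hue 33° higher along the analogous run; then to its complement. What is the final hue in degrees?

325 + 153 = 478 → 478 − 360 = 118°   (split-comp 27° ↓)
118 + 144 = 262°   (split-comp 36° ↓)
262 + 90 = 352°   (square ↑)
352 + 33 = 385 → 385 − 360 = 25°   (analog 33° ↑)
25 + 180 = 205°   (complement)

205°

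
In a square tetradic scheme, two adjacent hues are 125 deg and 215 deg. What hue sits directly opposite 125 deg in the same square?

A square tetradic scheme places four hues 90° apart; opposite corners are 180° apart.
125 + 180 = 305°

305°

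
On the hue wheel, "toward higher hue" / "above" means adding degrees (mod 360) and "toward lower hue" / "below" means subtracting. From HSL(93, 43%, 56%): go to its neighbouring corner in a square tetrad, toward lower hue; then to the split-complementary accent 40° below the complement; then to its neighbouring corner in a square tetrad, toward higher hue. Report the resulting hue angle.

−90° (square ↓): 93 − 90 = 3°
+140° (split-comp 40° ↓): 3 + 140 = 143°
+90° (square ↑): 143 + 90 = 233°

233°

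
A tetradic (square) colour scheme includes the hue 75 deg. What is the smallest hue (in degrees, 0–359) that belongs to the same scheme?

A square tetradic scheme places four hues every 90°.
The full set through 75° is {75°, 165°, 255°, 345°}.

75°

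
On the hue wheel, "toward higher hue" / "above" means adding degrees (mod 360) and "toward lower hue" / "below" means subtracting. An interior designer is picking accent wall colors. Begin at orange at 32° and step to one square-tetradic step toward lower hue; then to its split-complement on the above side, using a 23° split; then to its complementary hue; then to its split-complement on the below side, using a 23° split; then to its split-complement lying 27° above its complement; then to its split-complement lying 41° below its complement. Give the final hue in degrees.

−90° (square ↓): 32 − 90 = -58 → -58 + 360 = 302°
+203° (split-comp 23° ↑): 302 + 203 = 505 → 505 − 360 = 145°
+180° (complement): 145 + 180 = 325°
+157° (split-comp 23° ↓): 325 + 157 = 482 → 482 − 360 = 122°
+207° (split-comp 27° ↑): 122 + 207 = 329°
+139° (split-comp 41° ↓): 329 + 139 = 468 → 468 − 360 = 108°

108°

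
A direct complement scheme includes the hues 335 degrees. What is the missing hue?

The complement sits 180° across the wheel.
The full set through 335° is {155°, 335°}.
Given {335°}, the missing hue is 155°.

155°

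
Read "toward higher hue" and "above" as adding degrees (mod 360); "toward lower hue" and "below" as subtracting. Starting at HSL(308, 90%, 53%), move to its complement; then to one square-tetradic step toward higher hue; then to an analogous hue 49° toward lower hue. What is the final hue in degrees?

169°

complement +180°: 308 + 180 = 488 → 488 − 360 = 128°
square ↑ +90°: 128 + 90 = 218°
analog 49° ↓ −49°: 218 − 49 = 169°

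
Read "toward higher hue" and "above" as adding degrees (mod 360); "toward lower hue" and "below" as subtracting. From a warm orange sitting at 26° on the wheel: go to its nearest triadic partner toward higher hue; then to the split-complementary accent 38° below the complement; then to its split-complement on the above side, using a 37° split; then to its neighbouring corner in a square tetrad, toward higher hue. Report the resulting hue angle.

235°

triadic ↑ +120°: 26 + 120 = 146°
split-comp 38° ↓ +142°: 146 + 142 = 288°
split-comp 37° ↑ +217°: 288 + 217 = 505 → 505 − 360 = 145°
square ↑ +90°: 145 + 90 = 235°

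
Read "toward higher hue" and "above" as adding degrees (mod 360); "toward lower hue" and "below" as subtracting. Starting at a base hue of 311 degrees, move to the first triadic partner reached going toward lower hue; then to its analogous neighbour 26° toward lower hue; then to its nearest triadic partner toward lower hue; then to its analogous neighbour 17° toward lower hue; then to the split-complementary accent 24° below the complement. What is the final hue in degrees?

triadic ↓ −120°: 311 − 120 = 191°
analog 26° ↓ −26°: 191 − 26 = 165°
triadic ↓ −120°: 165 − 120 = 45°
analog 17° ↓ −17°: 45 − 17 = 28°
split-comp 24° ↓ +156°: 28 + 156 = 184°

184°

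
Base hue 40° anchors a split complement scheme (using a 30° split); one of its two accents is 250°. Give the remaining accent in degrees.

Split-complementary hues sit 30° either side of the complement.
Complement of the base 40°: 40 + 180 = 220°
The given accent 250° is 30° one side of 220°; the other accent sits 30° the other side: 220 − 30 = 190°

190°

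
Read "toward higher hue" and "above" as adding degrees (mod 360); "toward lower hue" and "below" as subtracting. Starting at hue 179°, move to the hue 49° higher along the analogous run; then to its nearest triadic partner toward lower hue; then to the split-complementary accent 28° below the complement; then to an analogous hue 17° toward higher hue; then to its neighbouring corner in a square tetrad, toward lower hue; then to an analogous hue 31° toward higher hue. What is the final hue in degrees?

218°

+49° (analog 49° ↑): 179 + 49 = 228°
−120° (triadic ↓): 228 − 120 = 108°
+152° (split-comp 28° ↓): 108 + 152 = 260°
+17° (analog 17° ↑): 260 + 17 = 277°
−90° (square ↓): 277 − 90 = 187°
+31° (analog 31° ↑): 187 + 31 = 218°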